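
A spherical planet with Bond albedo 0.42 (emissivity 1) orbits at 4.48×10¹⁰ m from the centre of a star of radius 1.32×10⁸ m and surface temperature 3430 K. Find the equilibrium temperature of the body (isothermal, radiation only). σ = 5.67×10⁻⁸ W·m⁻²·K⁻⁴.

T ≈ 115 K

The star's surface emits σT_*⁴; at distance d the flux is S = σT_*⁴(R_*/d)².
S = 5.67×10⁻⁸·(3430)⁴·(1.32×10⁸/4.48×10¹⁰)² = 68.13 W/m².
For an isothermal sphere T⁴ = (1−a)S/(4σ) = 1.742×10⁸ K⁴.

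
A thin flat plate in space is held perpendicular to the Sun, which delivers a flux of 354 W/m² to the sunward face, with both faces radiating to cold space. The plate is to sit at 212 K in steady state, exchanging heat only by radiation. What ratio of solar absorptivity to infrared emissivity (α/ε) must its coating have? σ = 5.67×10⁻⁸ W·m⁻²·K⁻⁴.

Balance: αS·A = εσ·2A·T⁴ ⇒ α/ε = 2σT⁴/S.
α/ε = 2·5.67×10⁻⁸·(212)⁴/354 = 2·5.67×10⁻⁸·2.020×10⁹/354.

α/ε ≈ 0.647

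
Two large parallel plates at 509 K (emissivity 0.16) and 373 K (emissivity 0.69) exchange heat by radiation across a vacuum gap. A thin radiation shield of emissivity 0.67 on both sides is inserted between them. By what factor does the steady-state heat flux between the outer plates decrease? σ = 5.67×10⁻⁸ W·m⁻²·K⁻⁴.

Without shield: q₀ = σΔ(T⁴)/(1/ε₁+1/ε₂−1) with denominator 6.699.
With shield the two gaps are in series; the resistances add: (1/ε₁+1/ε_s−1)+(1/ε_s+1/ε₂−1) = 6.743+1.942 = 8.684.
Heat-flux ratio q₀/q = 8.684/6.699.

factor ≈ 1.30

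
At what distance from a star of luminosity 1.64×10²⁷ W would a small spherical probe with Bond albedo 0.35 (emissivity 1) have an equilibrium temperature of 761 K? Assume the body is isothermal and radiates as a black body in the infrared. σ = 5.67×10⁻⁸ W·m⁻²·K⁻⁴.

d ≈ 3.34×10¹⁰ m

For an isothermal black-emitting sphere, (1−a)S·πr² = σ·4πr²·T⁴ ⇒ S = 4σT⁴/(1−a).
S = 4·5.67×10⁻⁸·(761)⁴/0.650 = 1.170×10⁵ W/m².
Flux falls as S = L/(4πd²), so d = √(L/(4πS)) = √(1.64×10²⁷/(4π·1.170×10⁵)).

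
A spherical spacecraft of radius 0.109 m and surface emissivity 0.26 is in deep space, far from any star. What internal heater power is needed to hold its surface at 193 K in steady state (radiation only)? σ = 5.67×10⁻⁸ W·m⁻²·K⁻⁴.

P = εσ·4πr²·T⁴.
4πr² = 0.1493 m²; T⁴ = 1.387×10⁹ K⁴.
P = 0.26·5.67×10⁻⁸·0.1493·1.387×10⁹.

P ≈ 3.05 W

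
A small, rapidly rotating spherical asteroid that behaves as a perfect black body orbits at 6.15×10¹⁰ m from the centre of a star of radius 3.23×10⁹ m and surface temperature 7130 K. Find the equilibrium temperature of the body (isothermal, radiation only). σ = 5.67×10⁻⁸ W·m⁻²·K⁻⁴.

The star's surface emits σT_*⁴; at distance d the flux is S = σT_*⁴(R_*/d)².
S = 5.67×10⁻⁸·(7130)⁴·(3.23×10⁹/6.15×10¹⁰)² = 4.042×10⁵ W/m².
For an isothermal sphere T⁴ = (1−a)S/(4σ) = 1.782×10¹² K⁴.

T ≈ 1160 K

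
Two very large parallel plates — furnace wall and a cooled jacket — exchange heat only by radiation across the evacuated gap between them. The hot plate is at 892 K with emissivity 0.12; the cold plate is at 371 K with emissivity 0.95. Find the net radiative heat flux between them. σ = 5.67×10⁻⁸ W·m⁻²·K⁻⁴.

For two infinite grey parallel plates, q = σ(T₁⁴ − T₂⁴)/(1/ε₁ + 1/ε₂ − 1).
T₁⁴ − T₂⁴ = 6.331×10¹¹ − 1.895×10¹⁰ = 6.141×10¹¹ K⁴.
1/ε₁ + 1/ε₂ − 1 = 8.333 + 1.053 − 1 = 8.386.
q = 5.67×10⁻⁸ × 6.141×10¹¹ / 8.386.

q ≈ 4150 W/m²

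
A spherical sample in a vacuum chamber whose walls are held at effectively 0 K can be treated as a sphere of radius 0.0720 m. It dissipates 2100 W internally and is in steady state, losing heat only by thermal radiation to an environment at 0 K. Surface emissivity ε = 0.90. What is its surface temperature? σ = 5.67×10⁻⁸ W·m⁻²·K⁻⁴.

Steady state: internal power = radiated power, P = εσA T⁴.
Radiating area A = 4πr² = 0.06514 m².
T⁴ = P/(εσA) = 2100/(0.90·5.67×10⁻⁸·0.06514) = 6.317×10¹¹ K⁴.
T = (6.317×10¹¹)^(1/4).

T ≈ 892 K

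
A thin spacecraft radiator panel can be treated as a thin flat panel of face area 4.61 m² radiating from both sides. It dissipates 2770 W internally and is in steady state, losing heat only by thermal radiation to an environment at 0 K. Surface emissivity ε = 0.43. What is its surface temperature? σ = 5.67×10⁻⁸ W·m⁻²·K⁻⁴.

T ≈ 333 K

Steady state: internal power = radiated power, P = εσA T⁴.
Radiating area A = 2·4.61 = 9.220 m².
T⁴ = P/(εσA) = 2770/(0.43·5.67×10⁻⁸·9.220) = 1.232×10¹⁰ K⁴.
T = (1.232×10¹⁰)^(1/4).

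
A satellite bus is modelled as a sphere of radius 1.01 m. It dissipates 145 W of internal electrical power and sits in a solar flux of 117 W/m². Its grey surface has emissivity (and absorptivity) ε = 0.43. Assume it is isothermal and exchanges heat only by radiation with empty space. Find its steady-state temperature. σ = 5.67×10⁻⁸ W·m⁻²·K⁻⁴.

T ≈ 177 K

At steady state, absorbed solar power + internal power = radiated power.
Absorbed: α·S·A_cross = 0.43·117·3.205 = 161.2 W (cross-section πr²).
Total input = 161.2 + 145 = 306.2 W.
Radiated: εσ·A_surf·T⁴ with A_surf = 4πr² = 12.82 m².
T⁴ = 306.2/(0.43·5.67×10⁻⁸·12.82) = 9.798×10⁸ K⁴.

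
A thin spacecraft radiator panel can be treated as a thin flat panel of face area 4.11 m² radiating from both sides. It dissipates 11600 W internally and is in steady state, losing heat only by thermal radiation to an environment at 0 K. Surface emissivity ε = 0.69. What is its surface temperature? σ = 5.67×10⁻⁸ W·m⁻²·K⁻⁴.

Steady state: internal power = radiated power, P = εσA T⁴.
Radiating area A = 2·4.11 = 8.220 m².
T⁴ = P/(εσA) = 11600/(0.69·5.67×10⁻⁸·8.220) = 3.607×10¹⁰ K⁴.
T = (3.607×10¹⁰)^(1/4).

T ≈ 436 K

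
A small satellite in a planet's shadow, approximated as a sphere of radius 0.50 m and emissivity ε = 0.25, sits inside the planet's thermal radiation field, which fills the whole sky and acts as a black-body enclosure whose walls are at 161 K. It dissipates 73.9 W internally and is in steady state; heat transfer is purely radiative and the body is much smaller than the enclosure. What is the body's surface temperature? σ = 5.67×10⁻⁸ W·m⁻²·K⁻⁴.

T ≈ 220 K

For a small grey body in a large enclosure, net radiated power = εσA(T⁴ − T_w⁴).
Steady state: P = εσA(T⁴ − T_w⁴) with A = 4πr² = 3.142 m².
T⁴ = P/(εσA) + T_w⁴ = 73.9/(0.25·5.67×10⁻⁸·3.142) + (161)⁴
    = 1.659×10⁹ + 6.719×10⁸ = 2.331×10⁹ K⁴.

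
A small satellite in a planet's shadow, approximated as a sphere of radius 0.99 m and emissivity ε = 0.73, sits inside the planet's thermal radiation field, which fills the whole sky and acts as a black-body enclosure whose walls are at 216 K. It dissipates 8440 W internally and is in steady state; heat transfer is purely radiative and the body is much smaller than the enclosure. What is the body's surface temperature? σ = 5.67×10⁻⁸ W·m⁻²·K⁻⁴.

T ≈ 370 K

For a small grey body in a large enclosure, net radiated power = εσA(T⁴ − T_w⁴).
Steady state: P = εσA(T⁴ − T_w⁴) with A = 4πr² = 12.32 m².
T⁴ = P/(εσA) + T_w⁴ = 8440/(0.73·5.67×10⁻⁸·12.32) + (216)⁴
    = 1.656×10¹⁰ + 2.177×10⁹ = 1.873×10¹⁰ K⁴.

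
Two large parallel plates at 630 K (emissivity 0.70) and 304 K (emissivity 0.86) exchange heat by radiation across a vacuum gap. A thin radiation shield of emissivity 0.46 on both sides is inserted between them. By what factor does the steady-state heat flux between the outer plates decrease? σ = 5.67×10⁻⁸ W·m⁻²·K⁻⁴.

factor ≈ 3.10

Without shield: q₀ = σΔ(T⁴)/(1/ε₁+1/ε₂−1) with denominator 1.591.
With shield the two gaps are in series; the resistances add: (1/ε₁+1/ε_s−1)+(1/ε_s+1/ε₂−1) = 2.602+2.337 = 4.939.
Heat-flux ratio q₀/q = 4.939/1.591.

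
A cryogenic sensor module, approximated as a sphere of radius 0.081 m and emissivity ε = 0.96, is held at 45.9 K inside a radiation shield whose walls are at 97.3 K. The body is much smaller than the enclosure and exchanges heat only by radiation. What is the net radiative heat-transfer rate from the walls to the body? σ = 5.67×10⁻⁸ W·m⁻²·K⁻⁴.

P_net ≈ 0.382 W

For a small grey body in a large enclosure: P_net = εσA(T_body⁴ − T_wall⁴).
A = 4πr² = 0.08245 m²; T_body⁴ − T_wall⁴ = 4.439×10⁶ − 8.963×10⁷ = -8.519×10⁷ K⁴.
|P_net| = 0.96·5.67×10⁻⁸·0.08245·8.519×10⁷.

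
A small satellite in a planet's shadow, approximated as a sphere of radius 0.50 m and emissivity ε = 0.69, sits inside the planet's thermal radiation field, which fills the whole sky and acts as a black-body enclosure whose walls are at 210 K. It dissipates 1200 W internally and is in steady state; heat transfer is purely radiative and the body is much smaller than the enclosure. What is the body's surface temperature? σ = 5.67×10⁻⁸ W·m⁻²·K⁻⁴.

For a small grey body in a large enclosure, net radiated power = εσA(T⁴ − T_w⁴).
Steady state: P = εσA(T⁴ − T_w⁴) with A = 4πr² = 3.142 m².
T⁴ = P/(εσA) + T_w⁴ = 1200/(0.69·5.67×10⁻⁸·3.142) + (210)⁴
    = 9.763×10⁹ + 1.945×10⁹ = 1.171×10¹⁰ K⁴.

T ≈ 329 K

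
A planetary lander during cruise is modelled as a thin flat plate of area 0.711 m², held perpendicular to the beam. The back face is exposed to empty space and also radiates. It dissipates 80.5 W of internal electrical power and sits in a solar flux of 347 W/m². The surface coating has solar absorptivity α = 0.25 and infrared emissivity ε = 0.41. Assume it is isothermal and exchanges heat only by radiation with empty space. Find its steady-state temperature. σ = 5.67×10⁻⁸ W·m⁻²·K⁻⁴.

T ≈ 256 K

At steady state, absorbed solar power + internal power = radiated power.
Absorbed: α·S·A_cross = 0.25·347·0.7110 = 61.68 W (cross-section A).
Total input = 61.68 + 80.5 = 142.2 W.
Radiated: εσ·A_surf·T⁴ with A_surf = 2A = 1.422 m².
T⁴ = 142.2/(0.41·5.67×10⁻⁸·1.422) = 4.301×10⁹ K⁴.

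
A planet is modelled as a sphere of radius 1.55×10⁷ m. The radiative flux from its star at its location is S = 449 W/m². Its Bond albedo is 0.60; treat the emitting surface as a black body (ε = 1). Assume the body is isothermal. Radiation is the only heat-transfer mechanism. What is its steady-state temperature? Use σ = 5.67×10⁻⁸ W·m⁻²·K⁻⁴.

At equilibrium, absorbed power = emitted power.
Absorbing cross-section = πr² = 7.548×10¹⁴ m²; emitting surface = 4πr² = 3.019×10¹⁵ m² (ratio 4).
(1−a)S·A_cross = εσ·A_surf·T⁴  ⇒  T⁴ = (1−a)S/(4σ).
T⁴ = 0.400·449/(4·5.67×10⁻⁸) = 7.919×10⁸ K⁴.
T = (7.919×10⁸)^(1/4).

T ≈ 168 K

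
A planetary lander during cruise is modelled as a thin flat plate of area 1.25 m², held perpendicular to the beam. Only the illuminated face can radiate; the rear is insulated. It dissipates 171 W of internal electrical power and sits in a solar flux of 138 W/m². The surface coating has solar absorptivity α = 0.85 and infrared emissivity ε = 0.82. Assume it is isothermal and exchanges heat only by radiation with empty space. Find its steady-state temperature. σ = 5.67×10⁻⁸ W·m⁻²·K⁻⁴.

At steady state, absorbed solar power + internal power = radiated power.
Absorbed: α·S·A_cross = 0.85·138·1.250 = 146.6 W (cross-section A).
Total input = 146.6 + 171 = 317.6 W.
Radiated: εσ·A_surf·T⁴ with A_surf = A = 1.250 m².
T⁴ = 317.6/(0.82·5.67×10⁻⁸·1.250) = 5.465×10⁹ K⁴.

T ≈ 272 K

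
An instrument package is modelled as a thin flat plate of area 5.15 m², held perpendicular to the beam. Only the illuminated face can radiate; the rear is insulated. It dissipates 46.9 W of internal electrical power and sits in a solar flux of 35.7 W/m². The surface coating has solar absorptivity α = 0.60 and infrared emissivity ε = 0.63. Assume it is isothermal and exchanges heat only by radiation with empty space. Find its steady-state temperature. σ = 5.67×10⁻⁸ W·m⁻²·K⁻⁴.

T ≈ 171 K

At steady state, absorbed solar power + internal power = radiated power.
Absorbed: α·S·A_cross = 0.60·35.7·5.150 = 110.3 W (cross-section A).
Total input = 110.3 + 46.9 = 157.2 W.
Radiated: εσ·A_surf·T⁴ with A_surf = A = 5.150 m².
T⁴ = 157.2/(0.63·5.67×10⁻⁸·5.150) = 8.546×10⁸ K⁴.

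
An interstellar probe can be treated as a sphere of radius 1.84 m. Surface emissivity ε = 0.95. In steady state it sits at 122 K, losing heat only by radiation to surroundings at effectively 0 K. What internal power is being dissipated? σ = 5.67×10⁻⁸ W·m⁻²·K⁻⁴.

P ≈ 508 W

Steady state: P = εσA T⁴.
A = 4πr² = 42.54 m²; T⁴ = (122)⁴ = 2.215×10⁸ K⁴.
P = 0.95 × 5.67×10⁻⁸ × 42.54 × 2.215×10⁸.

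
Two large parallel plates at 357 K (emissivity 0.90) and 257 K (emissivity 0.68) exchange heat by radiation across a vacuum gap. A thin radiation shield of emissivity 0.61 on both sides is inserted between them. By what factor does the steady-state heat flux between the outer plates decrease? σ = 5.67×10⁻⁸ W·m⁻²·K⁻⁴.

Without shield: q₀ = σΔ(T⁴)/(1/ε₁+1/ε₂−1) with denominator 1.582.
With shield the two gaps are in series; the resistances add: (1/ε₁+1/ε_s−1)+(1/ε_s+1/ε₂−1) = 1.750+2.110 = 3.860.
Heat-flux ratio q₀/q = 3.860/1.582.

factor ≈ 2.44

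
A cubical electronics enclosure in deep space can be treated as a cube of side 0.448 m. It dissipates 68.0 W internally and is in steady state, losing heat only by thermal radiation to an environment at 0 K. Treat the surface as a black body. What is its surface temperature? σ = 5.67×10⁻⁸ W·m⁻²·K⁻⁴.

Steady state: internal power = radiated power, P = εσA T⁴.
Radiating area A = 6L² = 1.204 m².
T⁴ = P/(εσA) = 68.0/(1.0·5.67×10⁻⁸·1.204) = 9.959×10⁸ K⁴.
T = (9.959×10⁸)^(1/4).

T ≈ 178 K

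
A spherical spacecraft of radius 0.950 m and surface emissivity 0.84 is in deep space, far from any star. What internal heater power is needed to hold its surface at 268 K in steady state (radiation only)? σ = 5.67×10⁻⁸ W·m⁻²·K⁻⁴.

P ≈ 2790 W

P = εσ·4πr²·T⁴.
4πr² = 11.34 m²; T⁴ = 5.159×10⁹ K⁴.
P = 0.84·5.67×10⁻⁸·11.34·5.159×10⁹.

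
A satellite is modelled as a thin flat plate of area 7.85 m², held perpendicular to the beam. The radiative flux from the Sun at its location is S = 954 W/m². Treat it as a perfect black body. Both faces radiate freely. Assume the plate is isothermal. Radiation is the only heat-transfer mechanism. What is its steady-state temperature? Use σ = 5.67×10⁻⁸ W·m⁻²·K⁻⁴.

T ≈ 303 K

At equilibrium, absorbed power = emitted power.
Absorbing cross-section = A = 7.850 m²; emitting surface = 2A = 15.70 m² (ratio 2).
S·A_cross = εσ·A_surf·T⁴  ⇒  T⁴ = S/(2σ).
T⁴ = 1.00·954/(2·5.67×10⁻⁸) = 8.413×10⁹ K⁴.
T = (8.413×10⁹)^(1/4).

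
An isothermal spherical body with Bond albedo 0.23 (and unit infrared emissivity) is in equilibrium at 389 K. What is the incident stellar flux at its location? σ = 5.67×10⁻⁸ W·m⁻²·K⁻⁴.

S ≈ 6740 W/m²

(1−a)S·πr² = σ·4πr²·T⁴ ⇒ S = 4σT⁴/(1−a).
S = 4·5.67×10⁻⁸·2.290×10¹⁰/0.770.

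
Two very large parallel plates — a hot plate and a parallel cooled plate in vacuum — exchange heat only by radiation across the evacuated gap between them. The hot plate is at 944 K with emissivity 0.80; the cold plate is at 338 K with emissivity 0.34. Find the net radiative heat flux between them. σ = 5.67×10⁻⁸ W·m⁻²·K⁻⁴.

For two infinite grey parallel plates, q = σ(T₁⁴ − T₂⁴)/(1/ε₁ + 1/ε₂ − 1).
T₁⁴ − T₂⁴ = 7.941×10¹¹ − 1.305×10¹⁰ = 7.811×10¹¹ K⁴.
1/ε₁ + 1/ε₂ − 1 = 1.250 + 2.941 − 1 = 3.191.
q = 5.67×10⁻⁸ × 7.811×10¹¹ / 3.191.

q ≈ 13900 W/m²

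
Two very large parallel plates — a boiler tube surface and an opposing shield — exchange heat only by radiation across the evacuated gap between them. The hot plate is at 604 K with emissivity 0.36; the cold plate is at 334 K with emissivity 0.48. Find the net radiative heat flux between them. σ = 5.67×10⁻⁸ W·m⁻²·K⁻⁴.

For two infinite grey parallel plates, q = σ(T₁⁴ − T₂⁴)/(1/ε₁ + 1/ε₂ − 1).
T₁⁴ − T₂⁴ = 1.331×10¹¹ − 1.244×10¹⁰ = 1.206×10¹¹ K⁴.
1/ε₁ + 1/ε₂ − 1 = 2.778 + 2.083 − 1 = 3.861.
q = 5.67×10⁻⁸ × 1.206×10¹¹ / 3.861.

q ≈ 1770 W/m²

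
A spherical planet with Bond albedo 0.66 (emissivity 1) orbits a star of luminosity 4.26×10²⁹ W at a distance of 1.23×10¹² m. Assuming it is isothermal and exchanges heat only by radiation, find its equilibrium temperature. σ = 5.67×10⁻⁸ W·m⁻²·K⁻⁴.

T ≈ 428 K

First find the stellar flux at distance d: S = L/(4πd²) = 4.26×10²⁹/(4π·(1.23×10¹²)²) = 22410 W/m².
For an isothermal sphere, absorbed (1−a)S·πr² = emitted σ·4πr²·T⁴, so T⁴ = (1−a)S/(4σ).
T⁴ = 0.340·22410/(4·5.67×10⁻⁸) = 3.359×10¹⁰ K⁴.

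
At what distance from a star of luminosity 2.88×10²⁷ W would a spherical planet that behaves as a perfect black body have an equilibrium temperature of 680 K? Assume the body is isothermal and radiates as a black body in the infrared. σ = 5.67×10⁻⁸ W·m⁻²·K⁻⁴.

For an isothermal black-emitting sphere, (1−a)S·πr² = σ·4πr²·T⁴ ⇒ S = 4σT⁴/(1−a).
S = 4·5.67×10⁻⁸·(680)⁴/1.00 = 48490 W/m².
Flux falls as S = L/(4πd²), so d = √(L/(4πS)) = √(2.88×10²⁷/(4π·48490)).

d ≈ 6.87×10¹⁰ m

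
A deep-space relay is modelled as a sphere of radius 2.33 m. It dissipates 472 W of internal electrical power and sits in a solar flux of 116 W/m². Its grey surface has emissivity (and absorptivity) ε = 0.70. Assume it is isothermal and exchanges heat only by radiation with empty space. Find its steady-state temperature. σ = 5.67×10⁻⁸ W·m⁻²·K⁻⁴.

At steady state, absorbed solar power + internal power = radiated power.
Absorbed: α·S·A_cross = 0.70·116·17.06 = 1385 W (cross-section πr²).
Total input = 1385 + 472 = 1857 W.
Radiated: εσ·A_surf·T⁴ with A_surf = 4πr² = 68.22 m².
T⁴ = 1857/(0.70·5.67×10⁻⁸·68.22) = 6.858×10⁸ K⁴.

T ≈ 162 K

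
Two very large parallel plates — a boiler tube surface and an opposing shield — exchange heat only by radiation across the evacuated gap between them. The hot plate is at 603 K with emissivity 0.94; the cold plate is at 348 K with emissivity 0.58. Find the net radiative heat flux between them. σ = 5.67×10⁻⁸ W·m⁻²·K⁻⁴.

q ≈ 3730 W/m²

For two infinite grey parallel plates, q = σ(T₁⁴ − T₂⁴)/(1/ε₁ + 1/ε₂ − 1).
T₁⁴ − T₂⁴ = 1.322×10¹¹ − 1.467×10¹⁰ = 1.175×10¹¹ K⁴.
1/ε₁ + 1/ε₂ − 1 = 1.064 + 1.724 − 1 = 1.788.
q = 5.67×10⁻⁸ × 1.175×10¹¹ / 1.788.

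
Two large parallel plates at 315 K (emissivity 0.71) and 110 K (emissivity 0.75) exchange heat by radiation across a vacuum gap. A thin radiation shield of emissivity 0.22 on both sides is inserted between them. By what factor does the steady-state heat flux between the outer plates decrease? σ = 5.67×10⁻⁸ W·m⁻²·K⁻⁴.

factor ≈ 5.65

Without shield: q₀ = σΔ(T⁴)/(1/ε₁+1/ε₂−1) with denominator 1.742.
With shield the two gaps are in series; the resistances add: (1/ε₁+1/ε_s−1)+(1/ε_s+1/ε₂−1) = 4.954+4.879 = 9.833.
Heat-flux ratio q₀/q = 9.833/1.742.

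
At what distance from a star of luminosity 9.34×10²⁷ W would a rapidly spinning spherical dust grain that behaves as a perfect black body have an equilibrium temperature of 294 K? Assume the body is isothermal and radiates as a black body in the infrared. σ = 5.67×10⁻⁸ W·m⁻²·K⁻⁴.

d ≈ 6.62×10¹¹ m

For an isothermal black-emitting sphere, (1−a)S·πr² = σ·4πr²·T⁴ ⇒ S = 4σT⁴/(1−a).
S = 4·5.67×10⁻⁸·(294)⁴/1.00 = 1694 W/m².
Flux falls as S = L/(4πd²), so d = √(L/(4πS)) = √(9.34×10²⁷/(4π·1694)).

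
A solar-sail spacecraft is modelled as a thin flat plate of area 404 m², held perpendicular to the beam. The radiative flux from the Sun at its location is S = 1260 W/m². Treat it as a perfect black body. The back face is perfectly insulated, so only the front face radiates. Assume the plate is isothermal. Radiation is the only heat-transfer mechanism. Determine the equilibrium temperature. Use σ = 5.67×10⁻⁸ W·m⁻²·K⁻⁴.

T ≈ 386 K

At equilibrium, absorbed power = emitted power.
Absorbing cross-section = A = 404.0 m²; emitting surface = A = 404.0 m² (ratio 1).
S·A_cross = εσ·A_surf·T⁴  ⇒  T⁴ = S/(1σ).
T⁴ = 1.00·1260/(1·5.67×10⁻⁸) = 2.222×10¹⁰ K⁴.
T = (2.222×10¹⁰)^(1/4).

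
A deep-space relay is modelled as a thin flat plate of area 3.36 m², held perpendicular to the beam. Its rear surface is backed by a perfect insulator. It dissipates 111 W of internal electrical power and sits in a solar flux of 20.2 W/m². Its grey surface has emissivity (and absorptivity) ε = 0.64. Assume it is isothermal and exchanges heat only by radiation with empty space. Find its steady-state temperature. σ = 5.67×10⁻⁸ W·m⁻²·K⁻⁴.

At steady state, absorbed solar power + internal power = radiated power.
Absorbed: α·S·A_cross = 0.64·20.2·3.360 = 43.44 W (cross-section A).
Total input = 43.44 + 111 = 154.4 W.
Radiated: εσ·A_surf·T⁴ with A_surf = A = 3.360 m².
T⁴ = 154.4/(0.64·5.67×10⁻⁸·3.360) = 1.267×10⁹ K⁴.

T ≈ 189 K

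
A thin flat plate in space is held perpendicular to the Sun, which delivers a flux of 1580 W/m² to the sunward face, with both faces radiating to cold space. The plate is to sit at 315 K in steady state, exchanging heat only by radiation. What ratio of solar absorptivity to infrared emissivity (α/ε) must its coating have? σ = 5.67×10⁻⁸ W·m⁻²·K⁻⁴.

α/ε ≈ 0.707

Balance: αS·A = εσ·2A·T⁴ ⇒ α/ε = 2σT⁴/S.
α/ε = 2·5.67×10⁻⁸·(315)⁴/1580 = 2·5.67×10⁻⁸·9.846×10⁹/1580.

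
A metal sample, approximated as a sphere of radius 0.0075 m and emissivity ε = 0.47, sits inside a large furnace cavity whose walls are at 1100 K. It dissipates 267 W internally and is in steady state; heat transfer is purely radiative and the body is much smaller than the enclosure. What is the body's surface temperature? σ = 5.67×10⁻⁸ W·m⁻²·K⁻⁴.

For a small grey body in a large enclosure, net radiated power = εσA(T⁴ − T_w⁴).
Steady state: P = εσA(T⁴ − T_w⁴) with A = 4πr² = 7.069×10⁻⁴ m².
T⁴ = P/(εσA) + T_w⁴ = 267/(0.47·5.67×10⁻⁸·7.069×10⁻⁴) + (1100)⁴
    = 1.417×10¹³ + 1.464×10¹² = 1.564×10¹³ K⁴.

T ≈ 1990 K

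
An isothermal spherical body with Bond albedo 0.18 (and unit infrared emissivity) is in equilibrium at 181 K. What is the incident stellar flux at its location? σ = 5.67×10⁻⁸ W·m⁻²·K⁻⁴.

S ≈ 297 W/m²

(1−a)S·πr² = σ·4πr²·T⁴ ⇒ S = 4σT⁴/(1−a).
S = 4·5.67×10⁻⁸·1.073×10⁹/0.820.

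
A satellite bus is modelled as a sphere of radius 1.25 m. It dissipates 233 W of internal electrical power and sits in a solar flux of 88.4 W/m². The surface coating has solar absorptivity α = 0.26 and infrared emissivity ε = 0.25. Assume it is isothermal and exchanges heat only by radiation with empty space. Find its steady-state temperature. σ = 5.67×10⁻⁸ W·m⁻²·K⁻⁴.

At steady state, absorbed solar power + internal power = radiated power.
Absorbed: α·S·A_cross = 0.26·88.4·4.909 = 112.8 W (cross-section πr²).
Total input = 112.8 + 233 = 345.8 W.
Radiated: εσ·A_surf·T⁴ with A_surf = 4πr² = 19.63 m².
T⁴ = 345.8/(0.25·5.67×10⁻⁸·19.63) = 1.243×10⁹ K⁴.

T ≈ 188 K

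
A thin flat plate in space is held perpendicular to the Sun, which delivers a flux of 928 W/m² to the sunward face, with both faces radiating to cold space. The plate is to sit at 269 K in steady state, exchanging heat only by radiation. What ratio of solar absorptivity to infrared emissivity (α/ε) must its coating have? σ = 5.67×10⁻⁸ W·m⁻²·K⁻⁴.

α/ε ≈ 0.640

Balance: αS·A = εσ·2A·T⁴ ⇒ α/ε = 2σT⁴/S.
α/ε = 2·5.67×10⁻⁸·(269)⁴/928 = 2·5.67×10⁻⁸·5.236×10⁹/928.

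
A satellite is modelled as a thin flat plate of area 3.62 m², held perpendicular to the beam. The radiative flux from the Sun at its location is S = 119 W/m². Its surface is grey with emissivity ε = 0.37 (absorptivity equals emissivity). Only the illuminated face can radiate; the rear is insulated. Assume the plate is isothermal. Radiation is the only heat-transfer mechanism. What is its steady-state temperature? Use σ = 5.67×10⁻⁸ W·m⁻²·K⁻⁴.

T ≈ 214 K

At equilibrium, absorbed power = emitted power.
Absorbing cross-section = A = 3.620 m²; emitting surface = A = 3.620 m² (ratio 1).
εS·A_cross = εσ·A_surf·T⁴  ⇒  T⁴ = S/(1σ)   (ε cancels).
T⁴ = 119/(1·5.67×10⁻⁸) = 2.099×10⁹ K⁴.
T = (2.099×10⁹)^(1/4).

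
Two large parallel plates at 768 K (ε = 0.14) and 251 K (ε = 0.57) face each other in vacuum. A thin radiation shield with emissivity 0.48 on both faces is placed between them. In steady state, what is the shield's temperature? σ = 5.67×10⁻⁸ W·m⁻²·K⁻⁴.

T_s ≈ 551 K

In steady state the net flux on the hot side equals that on the cold side.
σ(T₁⁴−T_s⁴)/D₁ = σ(T_s⁴−T₂⁴)/D₂, with D₁ = 1/ε₁+1/ε_s−1 = 8.226, D₂ = 1/ε_s+1/ε₂−1 = 2.838.
Solve for T_s⁴: T_s⁴ = (D₂·T₁⁴ + D₁·T₂⁴)/(D₁+D₂) = 9.218×10¹⁰ K⁴.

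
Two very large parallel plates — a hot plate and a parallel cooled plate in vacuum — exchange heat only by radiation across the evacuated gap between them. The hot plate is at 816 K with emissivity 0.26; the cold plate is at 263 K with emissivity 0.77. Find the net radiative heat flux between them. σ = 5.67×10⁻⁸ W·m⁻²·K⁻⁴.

For two infinite grey parallel plates, q = σ(T₁⁴ − T₂⁴)/(1/ε₁ + 1/ε₂ − 1).
T₁⁴ − T₂⁴ = 4.434×10¹¹ − 4.784×10⁹ = 4.386×10¹¹ K⁴.
1/ε₁ + 1/ε₂ − 1 = 3.846 + 1.299 − 1 = 4.145.
q = 5.67×10⁻⁸ × 4.386×10¹¹ / 4.145.

q ≈ 6000 W/m²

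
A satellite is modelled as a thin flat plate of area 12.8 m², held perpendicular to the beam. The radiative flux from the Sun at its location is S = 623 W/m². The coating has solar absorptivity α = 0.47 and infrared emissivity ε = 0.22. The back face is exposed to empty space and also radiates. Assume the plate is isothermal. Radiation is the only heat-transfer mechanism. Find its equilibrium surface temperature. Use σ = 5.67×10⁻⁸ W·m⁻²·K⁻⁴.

At equilibrium, absorbed power = emitted power.
Absorbing cross-section = A = 12.80 m²; emitting surface = 2A = 25.60 m² (ratio 2).
αS·A_cross = εσ·A_surf·T⁴  ⇒  T⁴ = αS/(ε·2σ).
T⁴ = 0.470·623/(0.22·2·5.67×10⁻⁸) = 1.174×10¹⁰ K⁴.
T = (1.174×10¹⁰)^(1/4).

T ≈ 329 K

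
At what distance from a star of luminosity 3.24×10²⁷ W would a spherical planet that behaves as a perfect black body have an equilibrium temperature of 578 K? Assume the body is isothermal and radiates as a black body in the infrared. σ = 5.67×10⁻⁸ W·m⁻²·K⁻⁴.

For an isothermal black-emitting sphere, (1−a)S·πr² = σ·4πr²·T⁴ ⇒ S = 4σT⁴/(1−a).
S = 4·5.67×10⁻⁸·(578)⁴/1.00 = 25310 W/m².
Flux falls as S = L/(4πd²), so d = √(L/(4πS)) = √(3.24×10²⁷/(4π·25310)).

d ≈ 1.01×10¹¹ m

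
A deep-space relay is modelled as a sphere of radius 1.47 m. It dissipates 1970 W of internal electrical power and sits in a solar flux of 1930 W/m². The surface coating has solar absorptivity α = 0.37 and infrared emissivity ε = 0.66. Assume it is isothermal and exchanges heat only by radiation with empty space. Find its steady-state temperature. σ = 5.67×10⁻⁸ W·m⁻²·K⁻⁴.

At steady state, absorbed solar power + internal power = radiated power.
Absorbed: α·S·A_cross = 0.37·1930·6.789 = 4848 W (cross-section πr²).
Total input = 4848 + 1970 = 6818 W.
Radiated: εσ·A_surf·T⁴ with A_surf = 4πr² = 27.15 m².
T⁴ = 6818/(0.66·5.67×10⁻⁸·27.15) = 6.709×10⁹ K⁴.

T ≈ 286 K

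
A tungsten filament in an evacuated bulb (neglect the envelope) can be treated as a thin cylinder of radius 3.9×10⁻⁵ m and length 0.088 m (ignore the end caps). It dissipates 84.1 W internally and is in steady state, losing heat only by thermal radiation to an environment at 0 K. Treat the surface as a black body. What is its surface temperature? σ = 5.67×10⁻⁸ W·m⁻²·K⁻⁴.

Steady state: internal power = radiated power, P = εσA T⁴.
Radiating area A = 2πrL = 2.156×10⁻⁵ m².
T⁴ = P/(εσA) = 84.1/(1.0·5.67×10⁻⁸·2.156×10⁻⁵) = 6.878×10¹³ K⁴.
T = (6.878×10¹³)^(1/4).

T ≈ 2880 K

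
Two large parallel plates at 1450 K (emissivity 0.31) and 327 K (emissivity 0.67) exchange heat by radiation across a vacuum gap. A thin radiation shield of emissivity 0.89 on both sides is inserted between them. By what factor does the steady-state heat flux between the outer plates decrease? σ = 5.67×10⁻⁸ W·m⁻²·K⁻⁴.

factor ≈ 1.34

Without shield: q₀ = σΔ(T⁴)/(1/ε₁+1/ε₂−1) with denominator 3.718.
With shield the two gaps are in series; the resistances add: (1/ε₁+1/ε_s−1)+(1/ε_s+1/ε₂−1) = 3.349+1.616 = 4.966.
Heat-flux ratio q₀/q = 4.966/3.718.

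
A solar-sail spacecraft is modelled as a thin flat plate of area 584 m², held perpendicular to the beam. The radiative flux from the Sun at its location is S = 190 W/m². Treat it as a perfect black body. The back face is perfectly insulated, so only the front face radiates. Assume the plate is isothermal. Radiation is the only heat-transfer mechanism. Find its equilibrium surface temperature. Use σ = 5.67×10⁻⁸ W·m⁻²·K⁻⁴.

T ≈ 241 K

At equilibrium, absorbed power = emitted power.
Absorbing cross-section = A = 584.0 m²; emitting surface = A = 584.0 m² (ratio 1).
S·A_cross = εσ·A_surf·T⁴  ⇒  T⁴ = S/(1σ).
T⁴ = 1.00·190/(1·5.67×10⁻⁸) = 3.351×10⁹ K⁴.
T = (3.351×10⁹)^(1/4).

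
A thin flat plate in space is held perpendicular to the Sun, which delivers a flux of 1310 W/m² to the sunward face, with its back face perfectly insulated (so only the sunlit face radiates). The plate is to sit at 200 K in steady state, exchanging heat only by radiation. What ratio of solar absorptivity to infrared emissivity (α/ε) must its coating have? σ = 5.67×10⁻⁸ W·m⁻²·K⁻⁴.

Balance: αS·A = εσ·1A·T⁴ ⇒ α/ε = σT⁴/S.
α/ε = 5.67×10⁻⁸·(200)⁴/1310 = 5.67×10⁻⁸·1.600×10⁹/1310.

α/ε ≈ 0.0693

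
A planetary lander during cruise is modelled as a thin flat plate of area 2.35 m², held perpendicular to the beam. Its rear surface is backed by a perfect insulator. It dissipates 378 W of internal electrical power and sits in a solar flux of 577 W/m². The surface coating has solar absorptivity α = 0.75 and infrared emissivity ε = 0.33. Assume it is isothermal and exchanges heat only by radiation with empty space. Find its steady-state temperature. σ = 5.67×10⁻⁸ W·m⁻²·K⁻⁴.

T ≈ 422 K

At steady state, absorbed solar power + internal power = radiated power.
Absorbed: α·S·A_cross = 0.75·577·2.350 = 1017 W (cross-section A).
Total input = 1017 + 378 = 1395 W.
Radiated: εσ·A_surf·T⁴ with A_surf = A = 2.350 m².
T⁴ = 1395/(0.33·5.67×10⁻⁸·2.350) = 3.172×10¹⁰ K⁴.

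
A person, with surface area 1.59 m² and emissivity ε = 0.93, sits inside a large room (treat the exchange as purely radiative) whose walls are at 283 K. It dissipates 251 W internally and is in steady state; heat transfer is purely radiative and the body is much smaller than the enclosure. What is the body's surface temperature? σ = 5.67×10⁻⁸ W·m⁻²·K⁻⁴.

For a small grey body in a large enclosure, net radiated power = εσA(T⁴ − T_w⁴).
Steady state: P = εσA(T⁴ − T_w⁴) with A = 1.59 m².
T⁴ = P/(εσA) + T_w⁴ = 251/(0.93·5.67×10⁻⁸·1.590) + (283)⁴
    = 2.994×10⁹ + 6.414×10⁹ = 9.408×10⁹ K⁴.

T ≈ 311 K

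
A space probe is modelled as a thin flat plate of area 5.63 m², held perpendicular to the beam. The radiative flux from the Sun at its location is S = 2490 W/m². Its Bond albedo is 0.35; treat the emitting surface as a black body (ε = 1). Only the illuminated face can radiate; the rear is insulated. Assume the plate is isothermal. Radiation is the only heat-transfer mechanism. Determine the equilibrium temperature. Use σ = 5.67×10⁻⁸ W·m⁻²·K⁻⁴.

At equilibrium, absorbed power = emitted power.
Absorbing cross-section = A = 5.630 m²; emitting surface = A = 5.630 m² (ratio 1).
(1−a)S·A_cross = εσ·A_surf·T⁴  ⇒  T⁴ = (1−a)S/(1σ).
T⁴ = 0.650·2490/(1·5.67×10⁻⁸) = 2.854×10¹⁰ K⁴.
T = (2.854×10¹⁰)^(1/4).

T ≈ 411 K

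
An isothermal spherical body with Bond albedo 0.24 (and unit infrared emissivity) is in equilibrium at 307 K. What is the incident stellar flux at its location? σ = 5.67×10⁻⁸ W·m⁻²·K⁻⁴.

S ≈ 2650 W/m²

(1−a)S·πr² = σ·4πr²·T⁴ ⇒ S = 4σT⁴/(1−a).
S = 4·5.67×10⁻⁸·8.883×10⁹/0.760.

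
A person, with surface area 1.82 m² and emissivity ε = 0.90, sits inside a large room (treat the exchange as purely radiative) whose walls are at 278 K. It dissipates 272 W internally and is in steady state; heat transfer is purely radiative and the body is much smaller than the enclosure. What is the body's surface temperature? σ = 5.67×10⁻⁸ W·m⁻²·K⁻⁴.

For a small grey body in a large enclosure, net radiated power = εσA(T⁴ − T_w⁴).
Steady state: P = εσA(T⁴ − T_w⁴) with A = 1.82 m².
T⁴ = P/(εσA) + T_w⁴ = 272/(0.90·5.67×10⁻⁸·1.820) + (278)⁴
    = 2.929×10⁹ + 5.973×10⁹ = 8.901×10⁹ K⁴.

T ≈ 307 K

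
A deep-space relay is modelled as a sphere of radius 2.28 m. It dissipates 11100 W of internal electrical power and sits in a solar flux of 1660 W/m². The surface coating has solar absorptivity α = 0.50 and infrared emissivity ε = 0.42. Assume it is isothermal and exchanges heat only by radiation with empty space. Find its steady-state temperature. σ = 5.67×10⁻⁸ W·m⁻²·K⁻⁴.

T ≈ 355 K

At steady state, absorbed solar power + internal power = radiated power.
Absorbed: α·S·A_cross = 0.50·1660·16.33 = 13550 W (cross-section πr²).
Total input = 13550 + 11100 = 24650 W.
Radiated: εσ·A_surf·T⁴ with A_surf = 4πr² = 65.33 m².
T⁴ = 24650/(0.42·5.67×10⁻⁸·65.33) = 1.585×10¹⁰ K⁴.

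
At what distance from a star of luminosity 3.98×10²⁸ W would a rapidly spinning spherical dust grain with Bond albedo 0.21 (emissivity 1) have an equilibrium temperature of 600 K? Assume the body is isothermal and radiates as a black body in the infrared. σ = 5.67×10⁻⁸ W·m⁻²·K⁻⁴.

d ≈ 2.92×10¹¹ m

For an isothermal black-emitting sphere, (1−a)S·πr² = σ·4πr²·T⁴ ⇒ S = 4σT⁴/(1−a).
S = 4·5.67×10⁻⁸·(600)⁴/0.790 = 37210 W/m².
Flux falls as S = L/(4πd²), so d = √(L/(4πS)) = √(3.98×10²⁸/(4π·37210)).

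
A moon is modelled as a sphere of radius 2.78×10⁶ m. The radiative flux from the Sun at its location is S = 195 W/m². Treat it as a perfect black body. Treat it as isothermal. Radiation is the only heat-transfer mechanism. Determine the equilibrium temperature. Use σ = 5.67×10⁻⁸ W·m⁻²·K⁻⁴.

At equilibrium, absorbed power = emitted power.
Absorbing cross-section = πr² = 2.428×10¹³ m²; emitting surface = 4πr² = 9.712×10¹³ m² (ratio 4).
S·A_cross = εσ·A_surf·T⁴  ⇒  T⁴ = S/(4σ).
T⁴ = 1.00·195/(4·5.67×10⁻⁸) = 8.598×10⁸ K⁴.
T = (8.598×10⁸)^(1/4).

T ≈ 171 K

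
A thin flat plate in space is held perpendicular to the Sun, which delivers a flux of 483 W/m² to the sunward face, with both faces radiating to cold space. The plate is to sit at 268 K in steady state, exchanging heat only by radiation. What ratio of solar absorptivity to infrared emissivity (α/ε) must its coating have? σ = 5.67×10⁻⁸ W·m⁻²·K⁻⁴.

α/ε ≈ 1.21

Balance: αS·A = εσ·2A·T⁴ ⇒ α/ε = 2σT⁴/S.
α/ε = 2·5.67×10⁻⁸·(268)⁴/483 = 2·5.67×10⁻⁸·5.159×10⁹/483.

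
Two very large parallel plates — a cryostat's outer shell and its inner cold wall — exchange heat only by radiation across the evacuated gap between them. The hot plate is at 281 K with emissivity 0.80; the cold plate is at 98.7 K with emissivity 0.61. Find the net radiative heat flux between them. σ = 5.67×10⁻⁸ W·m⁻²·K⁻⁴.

q ≈ 184 W/m²

For two infinite grey parallel plates, q = σ(T₁⁴ − T₂⁴)/(1/ε₁ + 1/ε₂ − 1).
T₁⁴ − T₂⁴ = 6.235×10⁹ − 9.490×10⁷ = 6.140×10⁹ K⁴.
1/ε₁ + 1/ε₂ − 1 = 1.250 + 1.639 − 1 = 1.889.
q = 5.67×10⁻⁸ × 6.140×10⁹ / 1.889.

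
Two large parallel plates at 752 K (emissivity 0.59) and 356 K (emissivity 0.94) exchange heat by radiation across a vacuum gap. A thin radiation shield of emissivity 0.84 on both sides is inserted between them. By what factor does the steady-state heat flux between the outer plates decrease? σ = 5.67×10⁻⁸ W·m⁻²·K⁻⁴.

factor ≈ 1.79

Without shield: q₀ = σΔ(T⁴)/(1/ε₁+1/ε₂−1) with denominator 1.759.
With shield the two gaps are in series; the resistances add: (1/ε₁+1/ε_s−1)+(1/ε_s+1/ε₂−1) = 1.885+1.254 = 3.140.
Heat-flux ratio q₀/q = 3.140/1.759.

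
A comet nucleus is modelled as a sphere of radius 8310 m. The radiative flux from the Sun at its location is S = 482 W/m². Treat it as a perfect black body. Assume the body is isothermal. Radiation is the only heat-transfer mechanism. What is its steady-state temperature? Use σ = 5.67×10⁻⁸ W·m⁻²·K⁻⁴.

At equilibrium, absorbed power = emitted power.
Absorbing cross-section = πr² = 2.169×10⁸ m²; emitting surface = 4πr² = 8.678×10⁸ m² (ratio 4).
S·A_cross = εσ·A_surf·T⁴  ⇒  T⁴ = S/(4σ).
T⁴ = 1.00·482/(4·5.67×10⁻⁸) = 2.125×10⁹ K⁴.
T = (2.125×10⁹)^(1/4).

T ≈ 215 K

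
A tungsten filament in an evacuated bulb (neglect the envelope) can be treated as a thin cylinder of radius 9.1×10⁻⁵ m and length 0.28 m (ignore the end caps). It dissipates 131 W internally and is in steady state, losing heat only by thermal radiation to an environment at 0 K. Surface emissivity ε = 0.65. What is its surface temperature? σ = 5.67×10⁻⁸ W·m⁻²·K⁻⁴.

T ≈ 2170 K

Steady state: internal power = radiated power, P = εσA T⁴.
Radiating area A = 2πrL = 1.601×10⁻⁴ m².
T⁴ = P/(εσA) = 131/(0.65·5.67×10⁻⁸·1.601×10⁻⁴) = 2.220×10¹³ K⁴.
T = (2.220×10¹³)^(1/4).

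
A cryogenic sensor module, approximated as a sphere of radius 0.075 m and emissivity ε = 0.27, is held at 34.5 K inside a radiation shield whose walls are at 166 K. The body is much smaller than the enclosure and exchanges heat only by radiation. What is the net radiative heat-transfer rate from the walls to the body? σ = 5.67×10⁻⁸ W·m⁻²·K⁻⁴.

For a small grey body in a large enclosure: P_net = εσA(T_body⁴ − T_wall⁴).
A = 4πr² = 0.07069 m²; T_body⁴ − T_wall⁴ = 1.417×10⁶ − 7.593×10⁸ = -7.579×10⁸ K⁴.
|P_net| = 0.27·5.67×10⁻⁸·0.07069·7.579×10⁸.

P_net ≈ 0.820 W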